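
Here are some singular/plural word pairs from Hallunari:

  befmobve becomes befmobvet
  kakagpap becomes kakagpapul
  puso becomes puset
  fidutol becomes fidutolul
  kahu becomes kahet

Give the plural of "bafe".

fidutol and puso both have last vowel 'o' yet inflect differently (fidutolul, puset), so the last vowel is not what conditions the rule; whether the stem ends in a vowel or a consonant is.
"bafe" ends in a vowel. The stems ending in a vowel (kahu → kahet, befmobve → befmobvet, puso → puset) drop the final letter and add -et.
So bafe → bafet.

bafet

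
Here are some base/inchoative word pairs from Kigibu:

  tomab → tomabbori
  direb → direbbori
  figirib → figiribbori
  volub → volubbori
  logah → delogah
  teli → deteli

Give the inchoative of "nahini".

denahini

tomab and logah both have last vowel 'a' yet inflect differently (tomabbori, delogah), so the last vowel is not what conditions the rule; the final letter is.
"nahini" ends in -i. The one such stem in the data (teli → deteli) adds the prefix de-, so the same rule applies.
The other pattern: stems ending in -b double the final consonant and add -ori.
So nahini → denahini.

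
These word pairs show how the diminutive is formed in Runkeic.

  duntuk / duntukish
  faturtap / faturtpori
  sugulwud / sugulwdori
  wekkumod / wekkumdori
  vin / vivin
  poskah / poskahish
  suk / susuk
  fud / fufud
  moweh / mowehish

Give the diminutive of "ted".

"ted" has 1 vowel. The stems with 1 vowel (vin → vivin, fud → fufud, suk → susuk) repeat the first consonant+vowel as a prefix.
So ted → teted.

teted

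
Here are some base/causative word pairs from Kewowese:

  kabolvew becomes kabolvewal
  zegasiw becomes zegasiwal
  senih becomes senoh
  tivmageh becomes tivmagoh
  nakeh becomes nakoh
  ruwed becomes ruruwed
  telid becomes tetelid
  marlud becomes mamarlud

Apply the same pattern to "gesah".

gesoh

zegasiw and senih both have last vowel 'i' yet inflect differently (zegasiwal, senoh), so the last vowel is not what conditions the rule; the final letter is.
"gesah" ends in -h. The stems ending in -h (senih → senoh, tivmageh → tivmagoh, nakeh → nakoh) change the last vowel to 'o'.
So gesah → gesoh.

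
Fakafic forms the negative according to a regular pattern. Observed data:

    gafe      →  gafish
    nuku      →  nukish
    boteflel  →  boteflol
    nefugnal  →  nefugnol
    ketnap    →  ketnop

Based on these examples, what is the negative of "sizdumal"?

gafe and boteflel both have last vowel 'e' yet inflect differently (gafish, boteflol), so the last vowel is not what conditions the rule; whether the stem ends in a vowel or a consonant is.
"sizdumal" ends in a consonant. The stems ending in a consonant (boteflel → boteflol, nefugnal → nefugnol, ketnap → ketnop) change the last vowel to 'o'.
So sizdumal → sizdumol.

sizdumol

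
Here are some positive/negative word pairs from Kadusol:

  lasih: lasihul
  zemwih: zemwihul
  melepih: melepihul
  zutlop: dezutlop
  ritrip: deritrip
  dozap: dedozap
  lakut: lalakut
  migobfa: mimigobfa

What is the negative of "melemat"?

"melemat" ends in -t. The one such stem in the data (lakut → lalakut) repeats the first consonant+vowel as a prefix (as does migobfa), so the same rule applies.
So melemat → memelemat.

memelemat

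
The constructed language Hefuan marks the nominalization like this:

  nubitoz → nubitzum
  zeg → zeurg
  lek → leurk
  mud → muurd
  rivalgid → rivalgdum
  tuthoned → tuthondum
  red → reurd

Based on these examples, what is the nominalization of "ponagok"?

ponagkum

mud and rivalgid both end in -d yet inflect differently (muurd, rivalgdum), so the final letter is not what conditions the rule; the number of vowels is.
"ponagok" has 3 vowels. The stems with 3 vowels (nubitoz → nubitzum, rivalgid → rivalgdum, tuthoned → tuthondum) delete the last vowel and add -um.
So ponagok → ponagkum.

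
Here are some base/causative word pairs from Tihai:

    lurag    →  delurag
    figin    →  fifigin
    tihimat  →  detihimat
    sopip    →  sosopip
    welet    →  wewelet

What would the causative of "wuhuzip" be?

wuwuhuzip

tihimat and welet both end in -t yet inflect differently (detihimat, wewelet), so the final letter is not what conditions the rule; the last vowel is.
"wuhuzip" has last vowel 'i'. The stems whose last vowel is 'i' (figin → fifigin, sopip → sosopip) repeat the first consonant+vowel as a prefix.
So wuhuzip → wuwuhuzip.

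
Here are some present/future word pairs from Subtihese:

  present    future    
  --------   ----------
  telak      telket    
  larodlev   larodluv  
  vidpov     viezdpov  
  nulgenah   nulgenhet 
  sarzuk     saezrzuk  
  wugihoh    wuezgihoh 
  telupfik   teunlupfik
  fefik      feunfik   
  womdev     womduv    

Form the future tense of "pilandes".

fefik and telak both end in -k yet inflect differently (feunfik, telket), so the final letter is not what conditions the rule; the last vowel is.
"pilandes" has last vowel 'e'. The stems whose last vowel is 'e' (larodlev → larodluv, womdev → womduv) change the last vowel to 'u'.
The other patterns: stems whose last vowel is 'i' insert -un- after the first vowel; stems whose last vowel is 'a' delete the last vowel and add -et; stems whose last vowel is 'o' or 'u' insert -ez- after the first vowel.
So pilandes → pilandus.

pilandus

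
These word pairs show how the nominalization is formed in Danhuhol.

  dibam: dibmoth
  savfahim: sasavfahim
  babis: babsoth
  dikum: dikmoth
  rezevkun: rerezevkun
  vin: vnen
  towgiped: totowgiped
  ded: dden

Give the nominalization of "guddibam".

guguddibam

vin and rezevkun both end in -n yet inflect differently (vnen, rerezevkun), so the final letter is not what conditions the rule; the number of vowels is.
"guddibam" has 3 vowels. The stems with 3 vowels (rezevkun → rerezevkun, towgiped → totowgiped, savfahim → sasavfahim) repeat the first consonant+vowel as a prefix.
The other patterns: stems with 1 vowel delete the last vowel and add -en; stems with 2 vowels delete the last vowel and add -oth.
So guddibam → guguddibam.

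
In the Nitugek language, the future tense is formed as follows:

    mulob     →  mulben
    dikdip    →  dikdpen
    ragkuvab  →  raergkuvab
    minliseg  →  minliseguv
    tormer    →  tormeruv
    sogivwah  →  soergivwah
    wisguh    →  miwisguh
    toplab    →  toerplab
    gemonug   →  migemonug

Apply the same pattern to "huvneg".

minliseg and gemonug both end in -g yet inflect differently (minliseguv, migemonug), so the final letter is not what conditions the rule; the last vowel is.
"huvneg" has last vowel 'e'. The stems whose last vowel is 'e' (minliseg → minliseguv, tormer → tormeruv) add -uv.
The other patterns: stems whose last vowel is 'a' insert -er- after the first vowel; stems whose last vowel is 'u' add the prefix mi-; stems whose last vowel is 'i' or 'o' delete the last vowel and add -en.
So huvneg → huvneguv.

huvneguv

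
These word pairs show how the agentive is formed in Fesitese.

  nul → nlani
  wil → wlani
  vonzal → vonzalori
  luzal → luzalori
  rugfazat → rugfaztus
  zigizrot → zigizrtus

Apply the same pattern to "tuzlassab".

nul and vonzal both end in -l yet inflect differently (nlani, vonzalori), so the final letter is not what conditions the rule; the number of vowels is.
"tuzlassab" has 3 vowels. The stems with 3 vowels (rugfazat → rugfaztus, zigizrot → zigizrtus) delete the last vowel and add -us.
So tuzlassab → tuzlassbus.

tuzlassbus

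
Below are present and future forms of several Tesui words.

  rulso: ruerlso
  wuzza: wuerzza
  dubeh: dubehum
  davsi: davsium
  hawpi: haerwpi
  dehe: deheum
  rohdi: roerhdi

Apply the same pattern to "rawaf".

davsi and rohdi both end in -i yet inflect differently (davsium, roerhdi), so the final letter is not what conditions the rule; the first letter is.
"rawaf" begins with r-. The stems beginning with r- (rohdi → roerhdi, rulso → ruerlso) insert -er- after the first vowel.
So rawaf → raerwaf.

raerwaf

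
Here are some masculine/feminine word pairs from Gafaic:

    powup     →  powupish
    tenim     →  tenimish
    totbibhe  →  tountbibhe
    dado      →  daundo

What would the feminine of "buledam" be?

tenim and totbibhe both begin with t- yet inflect differently (tenimish, tountbibhe), so the first letter is not what conditions the rule; whether the stem ends in a vowel or a consonant is.
"buledam" ends in a consonant. The stems ending in a consonant (powup → powupish, tenim → tenimish) add -ish.
So buledam → buledamish.

buledamish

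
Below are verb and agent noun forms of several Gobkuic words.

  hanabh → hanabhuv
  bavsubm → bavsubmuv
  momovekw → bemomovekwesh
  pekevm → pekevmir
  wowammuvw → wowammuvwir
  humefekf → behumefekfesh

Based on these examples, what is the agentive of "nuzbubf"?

bavsubm and pekevm both end in -m yet inflect differently (bavsubmuv, pekevmir), so the final letter is not what conditions the rule; the second-to-last letter is.
"nuzbubf" has second-to-last letter 'b'. The stems whose second-to-last letter is 'b' (hanabh → hanabhuv, bavsubm → bavsubmuv) add -uv.
The other patterns: stems whose second-to-last letter is 'v' add -ir; stems whose second-to-last letter is 'k' add be- … -esh around the stem.
So nuzbubf → nuzbubfuv.

nuzbubfuv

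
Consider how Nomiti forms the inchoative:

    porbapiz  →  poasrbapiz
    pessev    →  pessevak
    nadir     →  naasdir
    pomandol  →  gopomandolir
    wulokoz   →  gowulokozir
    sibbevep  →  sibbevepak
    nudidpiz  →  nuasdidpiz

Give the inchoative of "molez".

molezak

wulokoz and porbapiz both end in -z yet inflect differently (gowulokozir, poasrbapiz), so the final letter is not what conditions the rule; the last vowel is.
"molez" has last vowel 'e'. The stems whose last vowel is 'e' (sibbevep → sibbevepak, pessev → pessevak) add -ak.
So molez → molezak.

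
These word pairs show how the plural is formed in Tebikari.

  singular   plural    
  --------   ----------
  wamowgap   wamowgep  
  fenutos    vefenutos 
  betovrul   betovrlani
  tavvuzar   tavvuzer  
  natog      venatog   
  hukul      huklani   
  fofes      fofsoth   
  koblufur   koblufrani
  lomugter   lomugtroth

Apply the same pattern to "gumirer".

gumirroth

tavvuzar and lomugter both end in -r yet inflect differently (tavvuzer, lomugtroth), so the final letter is not what conditions the rule; the last vowel is.
"gumirer" has last vowel 'e'. The stems whose last vowel is 'e' (lomugter → lomugtroth, fofes → fofsoth) delete the last vowel and add -oth.
The other patterns: stems whose last vowel is 'a' change the last vowel to 'e'; stems whose last vowel is 'o' add the prefix ve-; stems whose last vowel is 'u' delete the last vowel and add -ani.
So gumirer → gumirroth.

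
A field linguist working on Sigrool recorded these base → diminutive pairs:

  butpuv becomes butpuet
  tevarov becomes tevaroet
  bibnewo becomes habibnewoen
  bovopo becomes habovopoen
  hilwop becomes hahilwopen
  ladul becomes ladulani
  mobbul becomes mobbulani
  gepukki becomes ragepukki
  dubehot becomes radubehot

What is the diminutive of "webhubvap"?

tevarov and bibnewo both have last vowel 'o' yet inflect differently (tevaroet, habibnewoen), so the last vowel is not what conditions the rule; the final letter is.
"webhubvap" ends in -p. The one such stem in the data (hilwop → hahilwopen) adds ha- … -en around the stem, so the same rule applies.
The other patterns: stems ending in -v drop the final letter and add -et; stems ending in -l add -ani; stems ending in -i or -t add the prefix ra-.
So webhubvap → hawebhubvapen.

hawebhubvapen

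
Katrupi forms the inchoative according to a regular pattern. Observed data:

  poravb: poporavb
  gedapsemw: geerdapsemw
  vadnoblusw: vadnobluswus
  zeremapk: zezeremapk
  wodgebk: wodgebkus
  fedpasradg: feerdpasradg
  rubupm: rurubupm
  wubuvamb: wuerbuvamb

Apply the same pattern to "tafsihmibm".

tafsihmibmus

"tafsihmibm" has second-to-last letter 'b'. The one such stem in the data (wodgebk → wodgebkus) adds -us, so the same rule applies.
The other patterns: stems whose second-to-last letter is 'd' or 'm' insert -er- after the first vowel; stems whose second-to-last letter is 'p' or 'v' repeat the first consonant+vowel as a prefix.
So tafsihmibm → tafsihmibmus.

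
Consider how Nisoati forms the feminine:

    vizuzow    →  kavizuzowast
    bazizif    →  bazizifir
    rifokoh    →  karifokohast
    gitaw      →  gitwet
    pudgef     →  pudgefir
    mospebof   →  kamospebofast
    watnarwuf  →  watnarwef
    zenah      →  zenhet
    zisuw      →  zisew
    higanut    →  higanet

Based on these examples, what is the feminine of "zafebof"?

watnarwuf and mospebof both end in -f yet inflect differently (watnarwef, kamospebofast), so the final letter is not what conditions the rule; the last vowel is.
"zafebof" has last vowel 'o'. The stems whose last vowel is 'o' (mospebof → kamospebofast, rifokoh → karifokohast, vizuzow → kavizuzowast) add ka- … -ast around the stem.
So zafebof → kazafebofast.

kazafebofast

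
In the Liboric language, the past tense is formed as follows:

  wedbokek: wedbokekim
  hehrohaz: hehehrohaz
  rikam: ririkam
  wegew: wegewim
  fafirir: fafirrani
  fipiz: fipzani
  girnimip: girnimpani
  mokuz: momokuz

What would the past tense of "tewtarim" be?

"tewtarim" has last vowel 'i'. The stems whose last vowel is 'i' (fipiz → fipzani, girnimip → girnimpani, fafirir → fafirrani) delete the last vowel and add -ani.
The other patterns: stems whose last vowel is 'a' or 'u' repeat the first consonant+vowel as a prefix; stems whose last vowel is 'e' add -im.
So tewtarim → tewtarmani.

tewtarmani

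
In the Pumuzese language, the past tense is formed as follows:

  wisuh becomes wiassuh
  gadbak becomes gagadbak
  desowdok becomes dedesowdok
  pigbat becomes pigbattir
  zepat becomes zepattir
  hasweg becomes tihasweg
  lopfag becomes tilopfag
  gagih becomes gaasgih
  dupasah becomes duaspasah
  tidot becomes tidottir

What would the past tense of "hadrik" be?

dupasah and pigbat both have last vowel 'a' yet inflect differently (duaspasah, pigbattir), so the last vowel is not what conditions the rule; the final letter is.
"hadrik" ends in -k. The stems ending in -k (desowdok → dedesowdok, gadbak → gagadbak) repeat the first consonant+vowel as a prefix.
So hadrik → hahadrik.

hahadrik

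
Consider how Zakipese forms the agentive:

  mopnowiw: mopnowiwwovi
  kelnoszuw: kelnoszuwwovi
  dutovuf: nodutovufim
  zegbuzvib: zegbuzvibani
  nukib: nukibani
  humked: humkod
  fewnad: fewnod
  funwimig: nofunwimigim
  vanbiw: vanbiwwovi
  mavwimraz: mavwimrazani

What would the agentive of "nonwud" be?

fewnad and mavwimraz both have last vowel 'a' yet inflect differently (fewnod, mavwimrazani), so the last vowel is not what conditions the rule; the final letter is.
"nonwud" ends in -d. The stems ending in -d (humked → humkod, fewnad → fewnod) change the last vowel to 'o'.
The other patterns: stems ending in -b or -z add -ani; stems ending in -w double the final consonant and add -ovi; stems ending in -f or -g add no- … -im around the stem.
So nonwud → nonwod.

nonwod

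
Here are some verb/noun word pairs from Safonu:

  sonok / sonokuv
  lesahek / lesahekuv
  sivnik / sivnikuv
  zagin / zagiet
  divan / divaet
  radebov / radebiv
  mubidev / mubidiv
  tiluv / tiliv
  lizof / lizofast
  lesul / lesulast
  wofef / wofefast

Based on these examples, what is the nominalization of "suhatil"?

"suhatil" ends in -l. The one such stem in the data (lesul → lesulast) adds -ast, so the same rule applies.
So suhatil → suhatilast.

suhatilast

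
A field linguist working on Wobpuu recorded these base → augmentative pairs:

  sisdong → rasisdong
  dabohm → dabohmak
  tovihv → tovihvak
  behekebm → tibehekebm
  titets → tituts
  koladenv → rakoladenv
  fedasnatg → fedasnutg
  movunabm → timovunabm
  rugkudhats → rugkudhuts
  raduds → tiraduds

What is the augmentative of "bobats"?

sisdong and fedasnatg both end in -g yet inflect differently (rasisdong, fedasnutg), so the final letter is not what conditions the rule; the second-to-last letter is.
"bobats" has second-to-last letter 't'. The stems whose second-to-last letter is 't' (titets → tituts, rugkudhats → rugkudhuts, fedasnatg → fedasnutg) change the last vowel to 'u'.
The other patterns: stems whose second-to-last letter is 'n' add the prefix ra-; stems whose second-to-last letter is 'h' add -ak; stems whose second-to-last letter is 'b' or 'd' add the prefix ti-.
So bobats → bobuts.

bobuts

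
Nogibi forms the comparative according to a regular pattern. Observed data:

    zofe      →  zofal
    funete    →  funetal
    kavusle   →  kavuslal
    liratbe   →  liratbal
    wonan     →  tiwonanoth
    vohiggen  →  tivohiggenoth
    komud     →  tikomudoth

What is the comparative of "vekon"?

zofe and vohiggen both have last vowel 'e' yet inflect differently (zofal, tivohiggenoth), so the last vowel is not what conditions the rule; the final letter is.
"vekon" ends in -n. The stems ending in -n (wonan → tiwonanoth, vohiggen → tivohiggenoth) add ti- … -oth around the stem.
So vekon → tivekonoth.

tivekonoth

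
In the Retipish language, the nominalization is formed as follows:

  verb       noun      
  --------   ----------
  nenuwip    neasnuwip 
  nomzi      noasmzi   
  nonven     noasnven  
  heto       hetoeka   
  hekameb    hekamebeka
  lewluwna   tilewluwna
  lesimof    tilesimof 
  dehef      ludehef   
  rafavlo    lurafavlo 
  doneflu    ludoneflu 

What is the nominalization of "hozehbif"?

hozehbifeka

lesimof and dehef both end in -f yet inflect differently (tilesimof, ludehef), so the final letter is not what conditions the rule; the first letter is.
"hozehbif" begins with h-. The stems beginning with h- (heto → hetoeka, hekameb → hekamebeka) add -eka.
The other patterns: stems beginning with n- insert -as- after the first vowel; stems beginning with l- add the prefix ti-; stems beginning with d- or r- add the prefix lu-.
So hozehbif → hozehbifeka.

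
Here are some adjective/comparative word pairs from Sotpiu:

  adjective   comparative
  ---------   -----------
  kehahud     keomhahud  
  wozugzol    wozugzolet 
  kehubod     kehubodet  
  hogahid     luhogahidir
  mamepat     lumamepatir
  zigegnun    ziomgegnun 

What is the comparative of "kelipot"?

kelipotet

kehubod and hogahid both end in -d yet inflect differently (kehubodet, luhogahidir), so the final letter is not what conditions the rule; the last vowel is.
"kelipot" has last vowel 'o'. The stems whose last vowel is 'o' (wozugzol → wozugzolet, kehubod → kehubodet) add -et.
So kelipot → kelipotet.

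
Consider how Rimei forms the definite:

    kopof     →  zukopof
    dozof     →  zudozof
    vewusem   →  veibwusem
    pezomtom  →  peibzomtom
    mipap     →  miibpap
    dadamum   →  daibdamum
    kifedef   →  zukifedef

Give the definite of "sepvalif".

zusepvalif

kifedef and vewusem both have last vowel 'e' yet inflect differently (zukifedef, veibwusem), so the last vowel is not what conditions the rule; the final letter is.
"sepvalif" ends in -f. The stems ending in -f (dozof → zudozof, kopof → zukopof, kifedef → zukifedef) add the prefix zu-.
The other pattern: stems ending in -m or -p insert -ib- after the first vowel.
So sepvalif → zusepvalif.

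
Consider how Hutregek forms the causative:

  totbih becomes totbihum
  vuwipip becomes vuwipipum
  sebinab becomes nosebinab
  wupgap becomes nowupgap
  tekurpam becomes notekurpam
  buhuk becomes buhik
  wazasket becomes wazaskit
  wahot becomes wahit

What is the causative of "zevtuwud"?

zevtuwid

vuwipip and wupgap both end in -p yet inflect differently (vuwipipum, nowupgap), so the final letter is not what conditions the rule; the last vowel is.
"zevtuwud" has last vowel 'u'. The one such stem in the data (buhuk → buhik) changes the last vowel to 'i' (as do wazasket, wahot), so the same rule applies.
So zevtuwud → zevtuwid.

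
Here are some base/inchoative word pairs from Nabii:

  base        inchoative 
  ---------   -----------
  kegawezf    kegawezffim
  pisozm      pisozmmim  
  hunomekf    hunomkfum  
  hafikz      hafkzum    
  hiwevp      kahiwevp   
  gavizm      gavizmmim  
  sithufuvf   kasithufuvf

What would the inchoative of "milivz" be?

kamilivz

hunomekf and kegawezf both end in -f yet inflect differently (hunomkfum, kegawezffim), so the final letter is not what conditions the rule; the second-to-last letter is.
"milivz" has second-to-last letter 'v'. The stems whose second-to-last letter is 'v' (sithufuvf → kasithufuvf, hiwevp → kahiwevp) add the prefix ka-.
The other patterns: stems whose second-to-last letter is 'k' delete the last vowel and add -um; stems whose second-to-last letter is 'z' double the final consonant and add -im.
So milivz → kamilivz.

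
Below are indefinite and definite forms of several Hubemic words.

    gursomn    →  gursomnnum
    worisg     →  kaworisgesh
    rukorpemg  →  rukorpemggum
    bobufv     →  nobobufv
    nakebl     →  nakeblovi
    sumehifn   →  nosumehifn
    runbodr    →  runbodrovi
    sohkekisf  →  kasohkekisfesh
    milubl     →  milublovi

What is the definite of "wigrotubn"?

"wigrotubn" has second-to-last letter 'b'. The stems whose second-to-last letter is 'b' (nakebl → nakeblovi, milubl → milublovi) add -ovi.
The other patterns: stems whose second-to-last letter is 's' add ka- … -esh around the stem; stems whose second-to-last letter is 'm' double the final consonant and add -um; stems whose second-to-last letter is 'f' add the prefix no-.
So wigrotubn → wigrotubnovi.

wigrotubnovi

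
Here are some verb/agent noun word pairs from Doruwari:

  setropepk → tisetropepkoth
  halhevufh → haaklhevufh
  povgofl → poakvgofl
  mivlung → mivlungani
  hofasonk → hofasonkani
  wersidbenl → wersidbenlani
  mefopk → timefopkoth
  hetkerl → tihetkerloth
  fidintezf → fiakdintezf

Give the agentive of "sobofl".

setropepk and hofasonk both end in -k yet inflect differently (tisetropepkoth, hofasonkani), so the final letter is not what conditions the rule; the second-to-last letter is.
"sobofl" has second-to-last letter 'f'. The stems whose second-to-last letter is 'f' (halhevufh → haaklhevufh, povgofl → poakvgofl) insert -ak- after the first vowel.
The other patterns: stems whose second-to-last letter is 'p' or 'r' add ti- … -oth around the stem; stems whose second-to-last letter is 'n' add -ani.
So sobofl → soakbofl.

soakbofl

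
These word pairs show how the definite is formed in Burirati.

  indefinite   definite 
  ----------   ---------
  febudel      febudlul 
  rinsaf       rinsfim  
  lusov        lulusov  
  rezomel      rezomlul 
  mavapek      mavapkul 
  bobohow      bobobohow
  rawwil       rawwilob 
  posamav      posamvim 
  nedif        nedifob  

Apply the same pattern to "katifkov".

kakatifkov

rawwil and febudel both end in -l yet inflect differently (rawwilob, febudlul), so the final letter is not what conditions the rule; the last vowel is.
"katifkov" has last vowel 'o'. The stems whose last vowel is 'o' (bobohow → bobobohow, lusov → lulusov) repeat the first consonant+vowel as a prefix.
The other patterns: stems whose last vowel is 'i' add -ob; stems whose last vowel is 'e' delete the last vowel and add -ul; stems whose last vowel is 'a' delete the last vowel and add -im.
So katifkov → kakatifkov.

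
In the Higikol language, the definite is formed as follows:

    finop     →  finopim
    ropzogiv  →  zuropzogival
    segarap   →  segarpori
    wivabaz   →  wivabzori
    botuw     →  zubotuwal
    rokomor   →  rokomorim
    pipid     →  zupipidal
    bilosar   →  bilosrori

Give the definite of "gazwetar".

gazwetrori

bilosar and rokomor both end in -r yet inflect differently (bilosrori, rokomorim), so the final letter is not what conditions the rule; the last vowel is.
"gazwetar" has last vowel 'a'. The stems whose last vowel is 'a' (bilosar → bilosrori, wivabaz → wivabzori, segarap → segarpori) delete the last vowel and add -ori.
The other patterns: stems whose last vowel is 'o' add -im; stems whose last vowel is 'i' or 'u' add zu- … -al around the stem.
So gazwetar → gazwetrori.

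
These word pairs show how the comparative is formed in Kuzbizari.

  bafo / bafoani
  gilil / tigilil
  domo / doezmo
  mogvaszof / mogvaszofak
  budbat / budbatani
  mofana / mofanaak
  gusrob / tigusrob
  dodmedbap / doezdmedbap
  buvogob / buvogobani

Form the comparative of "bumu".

bumuani

domo and bafo both end in -o yet inflect differently (doezmo, bafoani), so the final letter is not what conditions the rule; the first letter is.
"bumu" begins with b-. The stems beginning with b- (budbat → budbatani, bafo → bafoani, buvogob → buvogobani) add -ani.
So bumu → bumuani.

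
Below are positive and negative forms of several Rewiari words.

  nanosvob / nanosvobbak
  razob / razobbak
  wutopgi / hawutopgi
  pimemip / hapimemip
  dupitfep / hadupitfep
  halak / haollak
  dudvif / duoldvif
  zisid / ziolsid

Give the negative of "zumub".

wutopgi and dudvif both have last vowel 'i' yet inflect differently (hawutopgi, duoldvif), so the last vowel is not what conditions the rule; the final letter is.
"zumub" ends in -b. The stems ending in -b (nanosvob → nanosvobbak, razob → razobbak) double the final consonant and add -ak.
The other patterns: stems ending in -i or -p add the prefix ha-; stems ending in -d, -f or -k insert -ol- after the first vowel.
So zumub → zumubbak.

zumubbak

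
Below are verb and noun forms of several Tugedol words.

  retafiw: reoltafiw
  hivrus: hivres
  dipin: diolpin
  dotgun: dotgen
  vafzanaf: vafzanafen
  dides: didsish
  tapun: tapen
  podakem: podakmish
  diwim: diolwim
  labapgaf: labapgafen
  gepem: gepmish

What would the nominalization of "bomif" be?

boolmif

"bomif" has last vowel 'i'. The stems whose last vowel is 'i' (dipin → diolpin, retafiw → reoltafiw, diwim → diolwim) insert -ol- after the first vowel.
The other patterns: stems whose last vowel is 'a' add -en; stems whose last vowel is 'u' change the last vowel to 'e'; stems whose last vowel is 'e' delete the last vowel and add -ish.
So bomif → boolmif.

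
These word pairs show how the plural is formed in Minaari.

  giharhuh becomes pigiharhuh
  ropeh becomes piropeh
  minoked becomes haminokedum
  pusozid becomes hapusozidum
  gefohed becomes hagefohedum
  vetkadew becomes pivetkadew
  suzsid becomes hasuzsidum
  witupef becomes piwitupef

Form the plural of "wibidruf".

"wibidruf" ends in -f. The one such stem in the data (witupef → piwitupef) adds the prefix pi-, so the same rule applies.
The other pattern: stems ending in -d add ha- … -um around the stem.
So wibidruf → piwibidruf.

piwibidruf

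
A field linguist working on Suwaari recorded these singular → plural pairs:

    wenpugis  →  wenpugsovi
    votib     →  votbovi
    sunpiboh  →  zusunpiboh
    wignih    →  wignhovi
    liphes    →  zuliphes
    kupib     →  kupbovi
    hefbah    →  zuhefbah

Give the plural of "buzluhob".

"buzluhob" has last vowel 'o'. The one such stem in the data (sunpiboh → zusunpiboh) adds the prefix zu-, so the same rule applies.
The other pattern: stems whose last vowel is 'i' delete the last vowel and add -ovi.
So buzluhob → zubuzluhob.

zubuzluhob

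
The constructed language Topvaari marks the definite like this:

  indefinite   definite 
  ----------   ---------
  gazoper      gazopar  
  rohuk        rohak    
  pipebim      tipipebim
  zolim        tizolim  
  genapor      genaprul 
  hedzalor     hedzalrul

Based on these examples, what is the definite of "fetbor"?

"fetbor" has last vowel 'o'. The stems whose last vowel is 'o' (genapor → genaprul, hedzalor → hedzalrul) delete the last vowel and add -ul.
The other patterns: stems whose last vowel is 'e' or 'u' change the last vowel to 'a'; stems whose last vowel is 'i' add the prefix ti-.
So fetbor → fetbrul.

fetbrul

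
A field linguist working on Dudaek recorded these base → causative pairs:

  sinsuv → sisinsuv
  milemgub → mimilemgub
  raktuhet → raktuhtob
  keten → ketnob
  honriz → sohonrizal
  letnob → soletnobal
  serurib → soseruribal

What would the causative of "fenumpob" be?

sofenumpobal

"fenumpob" has last vowel 'o'. The one such stem in the data (letnob → soletnobal) adds so- … -al around the stem, so the same rule applies.
So fenumpob → sofenumpobal.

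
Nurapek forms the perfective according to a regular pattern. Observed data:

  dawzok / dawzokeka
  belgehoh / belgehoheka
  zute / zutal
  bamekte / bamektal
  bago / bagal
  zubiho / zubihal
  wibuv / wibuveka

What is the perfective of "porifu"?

porifal

belgehoh and zubiho both have last vowel 'o' yet inflect differently (belgehoheka, zubihal), so the last vowel is not what conditions the rule; whether the stem ends in a vowel or a consonant is.
"porifu" ends in a vowel. The stems ending in a vowel (zute → zutal, bamekte → bamektal, zubiho → zubihal) drop the final letter and add -al.
So porifu → porifal.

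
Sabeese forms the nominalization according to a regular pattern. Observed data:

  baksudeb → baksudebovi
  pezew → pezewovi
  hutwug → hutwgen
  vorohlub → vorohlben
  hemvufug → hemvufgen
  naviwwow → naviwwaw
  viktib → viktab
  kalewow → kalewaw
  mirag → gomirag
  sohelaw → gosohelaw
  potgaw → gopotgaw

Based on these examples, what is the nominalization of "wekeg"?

"wekeg" has last vowel 'e'. The stems whose last vowel is 'e' (baksudeb → baksudebovi, pezew → pezewovi) add -ovi.
So wekeg → wekegovi.

wekegovi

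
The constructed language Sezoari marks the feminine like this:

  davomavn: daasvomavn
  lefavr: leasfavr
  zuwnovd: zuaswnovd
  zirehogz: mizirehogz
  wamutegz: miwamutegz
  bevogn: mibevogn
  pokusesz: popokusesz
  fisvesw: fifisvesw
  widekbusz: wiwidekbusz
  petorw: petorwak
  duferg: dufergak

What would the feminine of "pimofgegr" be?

davomavn and bevogn both end in -n yet inflect differently (daasvomavn, mibevogn), so the final letter is not what conditions the rule; the second-to-last letter is.
"pimofgegr" has second-to-last letter 'g'. The stems whose second-to-last letter is 'g' (zirehogz → mizirehogz, wamutegz → miwamutegz, bevogn → mibevogn) add the prefix mi-.
So pimofgegr → mipimofgegr.

mipimofgegr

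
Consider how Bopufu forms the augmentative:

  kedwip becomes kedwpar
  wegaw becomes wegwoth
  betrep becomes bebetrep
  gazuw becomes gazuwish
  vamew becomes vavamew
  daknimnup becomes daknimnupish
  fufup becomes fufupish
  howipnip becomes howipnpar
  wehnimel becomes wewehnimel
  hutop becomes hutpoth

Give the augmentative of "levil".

levlar

"levil" has last vowel 'i'. The stems whose last vowel is 'i' (howipnip → howipnpar, kedwip → kedwpar) delete the last vowel and add -ar.
So levil → levlar.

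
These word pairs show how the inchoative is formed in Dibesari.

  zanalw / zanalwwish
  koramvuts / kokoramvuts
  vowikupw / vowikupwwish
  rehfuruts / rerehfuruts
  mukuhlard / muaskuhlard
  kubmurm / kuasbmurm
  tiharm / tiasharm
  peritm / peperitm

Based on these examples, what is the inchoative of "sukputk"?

susukputk

peritm and tiharm both end in -m yet inflect differently (peperitm, tiasharm), so the final letter is not what conditions the rule; the second-to-last letter is.
"sukputk" has second-to-last letter 't'. The stems whose second-to-last letter is 't' (koramvuts → kokoramvuts, peritm → peperitm, rehfuruts → rerehfuruts) repeat the first consonant+vowel as a prefix.
The other patterns: stems whose second-to-last letter is 'r' insert -as- after the first vowel; stems whose second-to-last letter is 'l' or 'p' double the final consonant and add -ish.
So sukputk → susukputk.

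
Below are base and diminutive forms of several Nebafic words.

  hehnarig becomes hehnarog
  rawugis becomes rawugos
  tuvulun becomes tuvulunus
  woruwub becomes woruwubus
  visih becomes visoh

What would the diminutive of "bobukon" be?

tuvulun and rawugis both have 3 vowels yet inflect differently (tuvulunus, rawugos), so the number of vowels is not what conditions the rule; the final letter is.
"bobukon" ends in -n. The one such stem in the data (tuvulun → tuvulunus) adds -us, so the same rule applies.
So bobukon → bobukonus.

bobukonus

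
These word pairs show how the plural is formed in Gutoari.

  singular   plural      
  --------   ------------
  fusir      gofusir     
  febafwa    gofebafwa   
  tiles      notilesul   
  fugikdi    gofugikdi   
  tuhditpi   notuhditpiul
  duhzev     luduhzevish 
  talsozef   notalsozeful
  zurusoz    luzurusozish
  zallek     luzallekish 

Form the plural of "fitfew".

gofitfew

fugikdi and tuhditpi both end in -i yet inflect differently (gofugikdi, notuhditpiul), so the final letter is not what conditions the rule; the first letter is.
"fitfew" begins with f-. The stems beginning with f- (fusir → gofusir, febafwa → gofebafwa, fugikdi → gofugikdi) add the prefix go-.
The other patterns: stems beginning with t- add no- … -ul around the stem; stems beginning with d- or z- add lu- … -ish around the stem.
So fitfew → gofitfew.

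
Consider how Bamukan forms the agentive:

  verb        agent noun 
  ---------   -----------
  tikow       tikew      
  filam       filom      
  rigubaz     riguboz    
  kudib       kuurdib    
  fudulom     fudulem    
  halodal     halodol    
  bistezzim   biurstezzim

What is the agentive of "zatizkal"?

zatizkol

fudulom and filam both end in -m yet inflect differently (fudulem, filom), so the final letter is not what conditions the rule; the last vowel is.
"zatizkal" has last vowel 'a'. The stems whose last vowel is 'a' (filam → filom, halodal → halodol, rigubaz → riguboz) change the last vowel to 'o'.
The other patterns: stems whose last vowel is 'o' change the last vowel to 'e'; stems whose last vowel is 'i' insert -ur- after the first vowel.
So zatizkal → zatizkol.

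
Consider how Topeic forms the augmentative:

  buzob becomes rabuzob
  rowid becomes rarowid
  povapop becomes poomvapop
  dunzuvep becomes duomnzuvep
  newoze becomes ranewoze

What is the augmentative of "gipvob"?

ragipvob

povapop and buzob both have last vowel 'o' yet inflect differently (poomvapop, rabuzob), so the last vowel is not what conditions the rule; the final letter is.
"gipvob" ends in -b. The one such stem in the data (buzob → rabuzob) adds the prefix ra-, so the same rule applies.
So gipvob → ragipvob.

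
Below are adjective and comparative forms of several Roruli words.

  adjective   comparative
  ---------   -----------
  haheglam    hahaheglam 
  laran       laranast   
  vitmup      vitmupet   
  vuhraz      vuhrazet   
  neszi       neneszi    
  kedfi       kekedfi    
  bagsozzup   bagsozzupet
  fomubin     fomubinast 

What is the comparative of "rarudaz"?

rarudazet

laran and vuhraz both have last vowel 'a' yet inflect differently (laranast, vuhrazet), so the last vowel is not what conditions the rule; the final letter is.
"rarudaz" ends in -z. The one such stem in the data (vuhraz → vuhrazet) adds -et, so the same rule applies.
So rarudaz → rarudazet.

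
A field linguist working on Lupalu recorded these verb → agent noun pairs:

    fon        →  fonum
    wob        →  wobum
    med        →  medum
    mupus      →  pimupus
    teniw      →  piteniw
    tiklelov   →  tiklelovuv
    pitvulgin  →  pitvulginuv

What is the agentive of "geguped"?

gegupeduv

fon and pitvulgin both end in -n yet inflect differently (fonum, pitvulginuv), so the final letter is not what conditions the rule; the number of vowels is.
"geguped" has 3 vowels. The stems with 3 vowels (tiklelov → tiklelovuv, pitvulgin → pitvulginuv) add -uv.
So geguped → gegupeduv.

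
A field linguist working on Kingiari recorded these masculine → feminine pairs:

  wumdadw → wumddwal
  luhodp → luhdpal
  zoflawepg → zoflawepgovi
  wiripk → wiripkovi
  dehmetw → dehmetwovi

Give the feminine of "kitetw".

"kitetw" has second-to-last letter 't'. The one such stem in the data (dehmetw → dehmetwovi) adds -ovi, so the same rule applies.
So kitetw → kitetwovi.

kitetwovi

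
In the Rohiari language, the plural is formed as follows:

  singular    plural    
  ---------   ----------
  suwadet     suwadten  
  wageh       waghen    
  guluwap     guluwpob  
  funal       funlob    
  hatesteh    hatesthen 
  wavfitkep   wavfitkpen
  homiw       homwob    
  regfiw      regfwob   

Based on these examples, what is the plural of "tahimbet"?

tahimbten

wavfitkep and guluwap both end in -p yet inflect differently (wavfitkpen, guluwpob), so the final letter is not what conditions the rule; the last vowel is.
"tahimbet" has last vowel 'e'. The stems whose last vowel is 'e' (wageh → waghen, hatesteh → hatesthen, suwadet → suwadten) delete the last vowel and add -en.
The other pattern: stems whose last vowel is 'a' or 'i' delete the last vowel and add -ob.
So tahimbet → tahimbten.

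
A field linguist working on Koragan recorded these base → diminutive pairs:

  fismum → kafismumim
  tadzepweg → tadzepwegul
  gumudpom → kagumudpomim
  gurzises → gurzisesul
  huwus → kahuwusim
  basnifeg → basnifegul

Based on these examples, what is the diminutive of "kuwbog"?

kakuwbogim

gurzises and huwus both end in -s yet inflect differently (gurzisesul, kahuwusim), so the final letter is not what conditions the rule; the last vowel is.
"kuwbog" has last vowel 'o'. The one such stem in the data (gumudpom → kagumudpomim) adds ka- … -im around the stem, so the same rule applies.
The other pattern: stems whose last vowel is 'e' add -ul.
So kuwbog → kakuwbogim.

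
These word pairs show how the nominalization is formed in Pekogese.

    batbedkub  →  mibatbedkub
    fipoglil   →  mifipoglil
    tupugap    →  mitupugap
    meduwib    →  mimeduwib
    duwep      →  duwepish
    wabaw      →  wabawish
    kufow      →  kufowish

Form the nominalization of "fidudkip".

mifidudkip

tupugap and duwep both end in -p yet inflect differently (mitupugap, duwepish), so the final letter is not what conditions the rule; the number of vowels is.
"fidudkip" has 3 vowels. The stems with 3 vowels (batbedkub → mibatbedkub, fipoglil → mifipoglil, tupugap → mitupugap) add the prefix mi-.
The other pattern: stems with 2 vowels add -ish.
So fidudkip → mifidudkip.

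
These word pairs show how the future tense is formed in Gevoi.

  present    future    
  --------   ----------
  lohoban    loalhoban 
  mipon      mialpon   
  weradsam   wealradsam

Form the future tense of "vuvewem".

Every pair shown (lohoban → loalhoban, mipon → mialpon, weradsam → wealradsam) follows the same rule: insert -al- after the first vowel.
So vuvewem → vualvewem.

vualvewem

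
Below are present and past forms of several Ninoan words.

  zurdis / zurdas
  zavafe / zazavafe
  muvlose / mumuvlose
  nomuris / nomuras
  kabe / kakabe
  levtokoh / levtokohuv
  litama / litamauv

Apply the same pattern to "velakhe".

vevelakhe

"velakhe" ends in -e. The stems ending in -e (kabe → kakabe, zavafe → zazavafe, muvlose → mumuvlose) repeat the first consonant+vowel as a prefix.
The other patterns: stems ending in -s change the last vowel to 'a'; stems ending in -a or -h add -uv.
So velakhe → vevelakhe.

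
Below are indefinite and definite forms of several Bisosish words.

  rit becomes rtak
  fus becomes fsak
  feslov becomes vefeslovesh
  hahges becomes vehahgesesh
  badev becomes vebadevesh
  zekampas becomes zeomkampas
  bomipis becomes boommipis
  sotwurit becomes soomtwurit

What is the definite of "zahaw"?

vezahawesh

"zahaw" has 2 vowels. The stems with 2 vowels (feslov → vefeslovesh, hahges → vehahgesesh, badev → vebadevesh) add ve- … -esh around the stem.
So zahaw → vezahawesh.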